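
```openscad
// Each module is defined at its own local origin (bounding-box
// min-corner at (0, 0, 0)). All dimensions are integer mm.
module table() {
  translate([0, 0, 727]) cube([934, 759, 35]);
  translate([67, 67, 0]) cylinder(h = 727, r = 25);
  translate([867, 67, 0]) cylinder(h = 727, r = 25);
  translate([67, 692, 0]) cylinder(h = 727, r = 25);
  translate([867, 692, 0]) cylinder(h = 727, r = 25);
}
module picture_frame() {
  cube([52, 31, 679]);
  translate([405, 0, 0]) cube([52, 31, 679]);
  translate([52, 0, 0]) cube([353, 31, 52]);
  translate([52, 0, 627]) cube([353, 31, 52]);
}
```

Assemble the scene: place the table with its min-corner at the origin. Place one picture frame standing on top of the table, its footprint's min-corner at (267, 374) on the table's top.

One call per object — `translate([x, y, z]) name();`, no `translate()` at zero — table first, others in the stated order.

table();
translate([267, 374, 762]) picture_frame();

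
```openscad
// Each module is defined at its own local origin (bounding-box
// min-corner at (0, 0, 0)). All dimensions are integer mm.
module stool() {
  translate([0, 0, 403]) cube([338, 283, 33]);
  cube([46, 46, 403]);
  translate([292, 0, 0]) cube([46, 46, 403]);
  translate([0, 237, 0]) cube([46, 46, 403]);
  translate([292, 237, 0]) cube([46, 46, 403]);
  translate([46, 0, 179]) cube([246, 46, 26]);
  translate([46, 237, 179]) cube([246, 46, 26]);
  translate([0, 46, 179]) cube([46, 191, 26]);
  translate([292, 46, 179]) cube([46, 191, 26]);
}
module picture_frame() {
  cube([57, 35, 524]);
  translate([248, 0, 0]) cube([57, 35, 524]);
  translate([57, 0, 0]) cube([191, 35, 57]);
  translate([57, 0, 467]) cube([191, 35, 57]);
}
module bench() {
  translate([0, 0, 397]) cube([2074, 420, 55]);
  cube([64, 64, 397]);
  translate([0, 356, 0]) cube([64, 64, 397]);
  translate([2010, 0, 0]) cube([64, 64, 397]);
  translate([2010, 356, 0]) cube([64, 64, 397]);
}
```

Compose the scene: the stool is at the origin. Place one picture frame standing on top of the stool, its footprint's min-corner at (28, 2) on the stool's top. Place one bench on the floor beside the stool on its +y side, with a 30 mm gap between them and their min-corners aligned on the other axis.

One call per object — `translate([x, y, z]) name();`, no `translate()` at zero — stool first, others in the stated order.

stool();
translate([28, 2, 436]) picture_frame();
translate([0, 313, 0]) bench();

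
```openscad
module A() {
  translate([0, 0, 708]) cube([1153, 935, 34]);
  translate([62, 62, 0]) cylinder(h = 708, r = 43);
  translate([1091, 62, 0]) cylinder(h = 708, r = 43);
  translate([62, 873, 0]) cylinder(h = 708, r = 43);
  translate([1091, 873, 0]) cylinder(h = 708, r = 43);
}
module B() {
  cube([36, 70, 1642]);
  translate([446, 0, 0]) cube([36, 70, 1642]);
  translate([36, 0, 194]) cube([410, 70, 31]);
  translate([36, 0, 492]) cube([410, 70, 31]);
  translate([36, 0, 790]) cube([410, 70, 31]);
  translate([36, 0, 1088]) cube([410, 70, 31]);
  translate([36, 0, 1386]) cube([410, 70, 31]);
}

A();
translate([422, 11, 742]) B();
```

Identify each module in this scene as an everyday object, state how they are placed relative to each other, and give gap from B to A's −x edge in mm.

A is a table. B is a ladder. The ladder is on top of the table. The gap from the ladder to the table's −x edge is 422 mm.

The ladder's min-x is at 422; the table's min-x is 0; gap = 422 mm.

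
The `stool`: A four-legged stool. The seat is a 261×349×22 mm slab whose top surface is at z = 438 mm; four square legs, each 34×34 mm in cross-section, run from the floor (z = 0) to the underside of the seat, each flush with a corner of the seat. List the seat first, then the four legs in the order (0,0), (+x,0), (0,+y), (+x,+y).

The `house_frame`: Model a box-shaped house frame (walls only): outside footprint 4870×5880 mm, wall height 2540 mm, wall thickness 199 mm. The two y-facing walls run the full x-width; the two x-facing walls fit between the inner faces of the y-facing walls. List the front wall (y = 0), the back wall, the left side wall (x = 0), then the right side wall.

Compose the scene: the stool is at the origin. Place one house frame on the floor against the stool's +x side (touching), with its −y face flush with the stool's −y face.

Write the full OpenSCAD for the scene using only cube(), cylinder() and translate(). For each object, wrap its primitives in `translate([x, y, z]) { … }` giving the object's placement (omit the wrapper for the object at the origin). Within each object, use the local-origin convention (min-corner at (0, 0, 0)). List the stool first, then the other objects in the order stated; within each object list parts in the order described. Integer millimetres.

translate([0, 0, 416]) cube([261, 349, 22]);
cube([34, 34, 416]);
translate([227, 0, 0]) cube([34, 34, 416]);
translate([0, 315, 0]) cube([34, 34, 416]);
translate([227, 315, 0]) cube([34, 34, 416]);
translate([261, 0, 0]) {
  cube([4870, 199, 2540]);
  translate([0, 5681, 0]) cube([4870, 199, 2540]);
  translate([0, 199, 0]) cube([199, 5482, 2540]);
  translate([4671, 199, 0]) cube([199, 5482, 2540]);
}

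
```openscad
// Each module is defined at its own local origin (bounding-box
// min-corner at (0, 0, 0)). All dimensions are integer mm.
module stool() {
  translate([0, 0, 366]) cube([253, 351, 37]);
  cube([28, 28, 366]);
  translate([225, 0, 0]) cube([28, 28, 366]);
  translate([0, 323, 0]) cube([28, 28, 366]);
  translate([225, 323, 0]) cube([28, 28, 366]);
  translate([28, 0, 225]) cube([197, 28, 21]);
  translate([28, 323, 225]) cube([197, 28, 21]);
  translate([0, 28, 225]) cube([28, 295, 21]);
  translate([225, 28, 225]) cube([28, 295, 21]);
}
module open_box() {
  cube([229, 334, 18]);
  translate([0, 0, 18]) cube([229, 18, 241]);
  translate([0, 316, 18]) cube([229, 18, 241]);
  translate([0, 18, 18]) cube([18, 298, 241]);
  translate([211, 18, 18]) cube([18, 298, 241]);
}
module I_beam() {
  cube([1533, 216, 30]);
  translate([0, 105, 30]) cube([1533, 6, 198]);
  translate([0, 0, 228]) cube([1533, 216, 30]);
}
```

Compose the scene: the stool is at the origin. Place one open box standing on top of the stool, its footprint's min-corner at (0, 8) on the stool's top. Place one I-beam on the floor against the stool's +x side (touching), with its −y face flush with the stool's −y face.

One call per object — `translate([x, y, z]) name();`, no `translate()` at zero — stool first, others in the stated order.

stool();
translate([0, 8, 403]) open_box();
translate([253, 0, 0]) I_beam();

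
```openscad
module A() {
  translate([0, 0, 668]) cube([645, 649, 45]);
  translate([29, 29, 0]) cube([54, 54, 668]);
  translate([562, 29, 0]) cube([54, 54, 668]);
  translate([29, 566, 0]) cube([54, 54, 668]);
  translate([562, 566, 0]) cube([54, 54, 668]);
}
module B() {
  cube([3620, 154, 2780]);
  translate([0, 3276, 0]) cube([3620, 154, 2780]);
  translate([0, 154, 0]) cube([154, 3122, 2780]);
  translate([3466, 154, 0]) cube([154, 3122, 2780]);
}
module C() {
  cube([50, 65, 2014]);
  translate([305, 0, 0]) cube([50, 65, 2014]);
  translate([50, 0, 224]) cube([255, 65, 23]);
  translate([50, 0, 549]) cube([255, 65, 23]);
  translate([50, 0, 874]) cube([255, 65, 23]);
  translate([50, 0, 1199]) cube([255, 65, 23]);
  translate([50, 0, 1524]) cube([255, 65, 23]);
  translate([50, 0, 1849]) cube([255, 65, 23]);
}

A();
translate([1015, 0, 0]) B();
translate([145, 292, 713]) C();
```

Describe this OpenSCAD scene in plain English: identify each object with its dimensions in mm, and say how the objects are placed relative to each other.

A is a table: top 645 mm (x) × 649 mm (y), 45 mm thick, upper face at z = 713 mm, on four 54×54 mm square legs, each inset 29 mm from the nearest pair of top edges, running from z = 0 to the bottom of the top.

B is the wall frame of a small rectangular building: four walls, each 2780 mm tall and 154 mm thick, enclosing a footprint 3620 mm (x) by 3430 mm (y) outside-to-outside, with no floor or roof. The front and back walls (the −y and +y sides) span the full width; the two side walls fit between them.

C is a wooden ladder with two side rails of 50×65 mm section and 2014 mm height, set 355 mm apart overall. Between them run 6 rectangular rungs (65 mm deep, 23 mm thick), front faces flush with the rails' −y face. The bottom of the first rung is 224 mm above the floor and each subsequent rung is 325 mm higher than the one below.

The house frame is on the floor beside the table on its +x side. The ladder is on top of the table, centred.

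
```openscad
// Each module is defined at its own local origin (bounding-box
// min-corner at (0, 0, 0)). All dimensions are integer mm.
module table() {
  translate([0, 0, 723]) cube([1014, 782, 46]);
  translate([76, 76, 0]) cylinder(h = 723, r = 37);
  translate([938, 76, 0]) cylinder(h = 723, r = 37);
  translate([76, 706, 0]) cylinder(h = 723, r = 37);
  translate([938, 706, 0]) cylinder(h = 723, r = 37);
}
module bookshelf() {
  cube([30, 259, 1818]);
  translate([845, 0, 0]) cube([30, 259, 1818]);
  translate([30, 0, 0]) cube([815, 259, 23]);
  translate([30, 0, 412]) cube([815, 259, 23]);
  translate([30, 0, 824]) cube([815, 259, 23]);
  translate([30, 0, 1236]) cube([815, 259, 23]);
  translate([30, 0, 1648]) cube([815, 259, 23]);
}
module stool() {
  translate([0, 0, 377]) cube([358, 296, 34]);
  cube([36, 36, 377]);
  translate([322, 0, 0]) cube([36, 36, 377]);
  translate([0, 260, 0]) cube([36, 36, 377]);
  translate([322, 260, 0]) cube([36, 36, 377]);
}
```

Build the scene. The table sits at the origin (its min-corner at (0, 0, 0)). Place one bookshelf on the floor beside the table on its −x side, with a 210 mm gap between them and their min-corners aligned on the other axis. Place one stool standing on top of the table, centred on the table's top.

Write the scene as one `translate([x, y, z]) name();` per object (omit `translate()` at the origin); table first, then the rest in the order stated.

table();
translate([-1085, 0, 0]) bookshelf();
translate([328, 243, 769]) stool();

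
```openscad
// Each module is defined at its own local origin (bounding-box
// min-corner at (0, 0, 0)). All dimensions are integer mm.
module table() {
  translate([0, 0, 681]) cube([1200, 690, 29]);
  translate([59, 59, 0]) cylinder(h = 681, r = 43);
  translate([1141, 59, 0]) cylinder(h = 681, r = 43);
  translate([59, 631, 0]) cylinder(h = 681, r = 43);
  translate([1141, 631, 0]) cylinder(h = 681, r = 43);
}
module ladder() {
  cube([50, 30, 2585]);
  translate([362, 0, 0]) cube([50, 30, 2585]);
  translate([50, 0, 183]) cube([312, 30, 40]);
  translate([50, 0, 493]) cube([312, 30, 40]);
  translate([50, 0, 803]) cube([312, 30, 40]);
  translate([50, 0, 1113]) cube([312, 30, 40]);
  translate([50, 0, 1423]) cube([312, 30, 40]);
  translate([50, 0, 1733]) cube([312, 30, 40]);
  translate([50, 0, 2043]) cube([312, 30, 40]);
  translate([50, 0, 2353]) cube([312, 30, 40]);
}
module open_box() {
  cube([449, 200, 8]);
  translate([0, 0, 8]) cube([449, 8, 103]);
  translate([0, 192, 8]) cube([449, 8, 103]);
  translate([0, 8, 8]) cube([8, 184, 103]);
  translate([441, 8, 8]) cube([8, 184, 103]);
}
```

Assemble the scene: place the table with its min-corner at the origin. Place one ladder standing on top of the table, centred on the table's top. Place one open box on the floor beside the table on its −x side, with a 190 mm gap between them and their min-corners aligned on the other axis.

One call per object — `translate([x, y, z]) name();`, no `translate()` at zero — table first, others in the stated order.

table();
translate([394, 330, 710]) ladder();
translate([-639, 0, 0]) open_box();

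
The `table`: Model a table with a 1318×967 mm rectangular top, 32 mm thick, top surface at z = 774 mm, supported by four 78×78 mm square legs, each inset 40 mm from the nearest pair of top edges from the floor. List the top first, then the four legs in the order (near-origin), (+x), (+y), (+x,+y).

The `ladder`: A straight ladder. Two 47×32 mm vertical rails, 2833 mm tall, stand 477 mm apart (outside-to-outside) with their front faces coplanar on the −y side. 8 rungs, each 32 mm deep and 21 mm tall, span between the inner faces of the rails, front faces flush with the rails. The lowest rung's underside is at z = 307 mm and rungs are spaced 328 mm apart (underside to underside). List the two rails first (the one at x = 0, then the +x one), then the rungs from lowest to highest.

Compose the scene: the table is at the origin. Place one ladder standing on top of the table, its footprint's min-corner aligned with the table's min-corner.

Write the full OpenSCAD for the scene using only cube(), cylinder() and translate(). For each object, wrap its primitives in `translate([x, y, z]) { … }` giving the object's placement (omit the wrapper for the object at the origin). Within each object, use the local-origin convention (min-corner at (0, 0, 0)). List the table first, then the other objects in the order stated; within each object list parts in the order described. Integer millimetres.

translate([0, 0, 742]) cube([1318, 967, 32]);
translate([40, 40, 0]) cube([78, 78, 742]);
translate([1200, 40, 0]) cube([78, 78, 742]);
translate([40, 849, 0]) cube([78, 78, 742]);
translate([1200, 849, 0]) cube([78, 78, 742]);
translate([0, 0, 774]) {
  cube([47, 32, 2833]);
  translate([430, 0, 0]) cube([47, 32, 2833]);
  translate([47, 0, 307]) cube([383, 32, 21]);
  translate([47, 0, 635]) cube([383, 32, 21]);
  translate([47, 0, 963]) cube([383, 32, 21]);
  translate([47, 0, 1291]) cube([383, 32, 21]);
  translate([47, 0, 1619]) cube([383, 32, 21]);
  translate([47, 0, 1947]) cube([383, 32, 21]);
  translate([47, 0, 2275]) cube([383, 32, 21]);
  translate([47, 0, 2603]) cube([383, 32, 21]);
}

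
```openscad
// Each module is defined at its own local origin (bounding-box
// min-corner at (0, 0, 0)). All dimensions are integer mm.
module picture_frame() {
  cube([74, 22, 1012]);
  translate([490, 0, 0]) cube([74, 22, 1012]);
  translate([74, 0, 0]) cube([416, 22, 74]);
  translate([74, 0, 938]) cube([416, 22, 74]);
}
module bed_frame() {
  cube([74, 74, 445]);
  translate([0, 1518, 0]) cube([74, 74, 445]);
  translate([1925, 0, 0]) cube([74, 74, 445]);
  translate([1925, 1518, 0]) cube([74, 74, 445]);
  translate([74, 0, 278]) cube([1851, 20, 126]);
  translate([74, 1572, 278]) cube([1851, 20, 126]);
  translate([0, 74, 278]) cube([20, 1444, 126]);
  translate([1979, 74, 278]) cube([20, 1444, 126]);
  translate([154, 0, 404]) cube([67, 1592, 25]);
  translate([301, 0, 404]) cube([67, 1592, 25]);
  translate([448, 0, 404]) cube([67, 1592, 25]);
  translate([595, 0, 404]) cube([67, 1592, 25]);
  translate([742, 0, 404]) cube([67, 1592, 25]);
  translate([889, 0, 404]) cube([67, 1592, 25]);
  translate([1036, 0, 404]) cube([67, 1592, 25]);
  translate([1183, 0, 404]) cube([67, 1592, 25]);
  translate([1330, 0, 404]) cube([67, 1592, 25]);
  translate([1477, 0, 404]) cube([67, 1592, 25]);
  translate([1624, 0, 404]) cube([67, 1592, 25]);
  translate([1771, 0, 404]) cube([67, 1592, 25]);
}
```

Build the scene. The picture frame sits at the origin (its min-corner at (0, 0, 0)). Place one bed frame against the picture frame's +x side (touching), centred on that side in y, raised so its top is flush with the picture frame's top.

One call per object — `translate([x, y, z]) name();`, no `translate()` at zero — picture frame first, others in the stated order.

picture_frame();
translate([564, -785, 567]) bed_frame();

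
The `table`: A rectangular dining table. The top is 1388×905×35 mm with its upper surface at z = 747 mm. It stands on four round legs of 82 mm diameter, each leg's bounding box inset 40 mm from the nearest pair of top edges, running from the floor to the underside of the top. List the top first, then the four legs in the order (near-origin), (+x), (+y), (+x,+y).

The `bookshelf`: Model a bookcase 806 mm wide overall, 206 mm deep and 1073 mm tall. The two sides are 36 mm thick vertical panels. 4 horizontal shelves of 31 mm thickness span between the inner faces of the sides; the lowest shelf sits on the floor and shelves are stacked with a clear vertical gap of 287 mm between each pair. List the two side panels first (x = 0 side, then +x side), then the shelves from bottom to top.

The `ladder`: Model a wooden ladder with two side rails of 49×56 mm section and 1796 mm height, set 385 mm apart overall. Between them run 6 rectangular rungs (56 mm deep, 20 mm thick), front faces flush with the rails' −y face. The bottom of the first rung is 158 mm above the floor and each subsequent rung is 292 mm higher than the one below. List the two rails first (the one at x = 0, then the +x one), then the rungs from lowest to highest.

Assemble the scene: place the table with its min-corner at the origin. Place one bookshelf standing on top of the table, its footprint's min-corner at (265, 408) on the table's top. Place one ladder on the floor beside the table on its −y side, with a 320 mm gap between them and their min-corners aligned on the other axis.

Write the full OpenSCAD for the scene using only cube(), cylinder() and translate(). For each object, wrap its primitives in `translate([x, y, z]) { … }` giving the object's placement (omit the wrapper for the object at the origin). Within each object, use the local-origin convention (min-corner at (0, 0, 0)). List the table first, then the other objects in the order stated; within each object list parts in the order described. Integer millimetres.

translate([0, 0, 712]) cube([1388, 905, 35]);
translate([81, 81, 0]) cylinder(h = 712, r = 41);
translate([1307, 81, 0]) cylinder(h = 712, r = 41);
translate([81, 824, 0]) cylinder(h = 712, r = 41);
translate([1307, 824, 0]) cylinder(h = 712, r = 41);
translate([265, 408, 747]) {
  cube([36, 206, 1073]);
  translate([770, 0, 0]) cube([36, 206, 1073]);
  translate([36, 0, 0]) cube([734, 206, 31]);
  translate([36, 0, 318]) cube([734, 206, 31]);
  translate([36, 0, 636]) cube([734, 206, 31]);
  translate([36, 0, 954]) cube([734, 206, 31]);
}
translate([0, -376, 0]) {
  cube([49, 56, 1796]);
  translate([336, 0, 0]) cube([49, 56, 1796]);
  translate([49, 0, 158]) cube([287, 56, 20]);
  translate([49, 0, 450]) cube([287, 56, 20]);
  translate([49, 0, 742]) cube([287, 56, 20]);
  translate([49, 0, 1034]) cube([287, 56, 20]);
  translate([49, 0, 1326]) cube([287, 56, 20]);
  translate([49, 0, 1618]) cube([287, 56, 20]);
}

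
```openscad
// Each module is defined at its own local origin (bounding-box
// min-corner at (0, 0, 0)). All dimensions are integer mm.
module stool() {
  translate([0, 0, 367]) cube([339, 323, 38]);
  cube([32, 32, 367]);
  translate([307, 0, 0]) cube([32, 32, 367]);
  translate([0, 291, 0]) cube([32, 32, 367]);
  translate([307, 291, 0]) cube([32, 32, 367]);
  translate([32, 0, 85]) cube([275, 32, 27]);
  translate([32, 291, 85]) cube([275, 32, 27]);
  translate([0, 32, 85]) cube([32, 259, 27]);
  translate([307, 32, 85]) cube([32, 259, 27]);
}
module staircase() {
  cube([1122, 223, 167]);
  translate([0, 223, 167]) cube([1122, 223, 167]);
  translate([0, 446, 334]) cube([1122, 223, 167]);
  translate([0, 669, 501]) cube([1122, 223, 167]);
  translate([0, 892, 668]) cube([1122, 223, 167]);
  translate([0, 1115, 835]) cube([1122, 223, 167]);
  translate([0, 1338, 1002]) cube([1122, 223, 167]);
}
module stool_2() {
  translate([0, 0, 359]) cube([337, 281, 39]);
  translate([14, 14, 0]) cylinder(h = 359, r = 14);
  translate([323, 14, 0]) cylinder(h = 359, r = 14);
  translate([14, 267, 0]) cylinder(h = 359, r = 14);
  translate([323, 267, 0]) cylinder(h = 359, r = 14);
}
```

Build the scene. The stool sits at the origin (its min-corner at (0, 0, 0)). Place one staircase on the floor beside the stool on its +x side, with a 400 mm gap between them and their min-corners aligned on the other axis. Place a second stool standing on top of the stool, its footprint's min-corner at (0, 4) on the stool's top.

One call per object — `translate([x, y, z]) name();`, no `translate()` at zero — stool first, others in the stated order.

stool();
translate([739, 0, 0]) staircase();
translate([0, 4, 405]) stool_2();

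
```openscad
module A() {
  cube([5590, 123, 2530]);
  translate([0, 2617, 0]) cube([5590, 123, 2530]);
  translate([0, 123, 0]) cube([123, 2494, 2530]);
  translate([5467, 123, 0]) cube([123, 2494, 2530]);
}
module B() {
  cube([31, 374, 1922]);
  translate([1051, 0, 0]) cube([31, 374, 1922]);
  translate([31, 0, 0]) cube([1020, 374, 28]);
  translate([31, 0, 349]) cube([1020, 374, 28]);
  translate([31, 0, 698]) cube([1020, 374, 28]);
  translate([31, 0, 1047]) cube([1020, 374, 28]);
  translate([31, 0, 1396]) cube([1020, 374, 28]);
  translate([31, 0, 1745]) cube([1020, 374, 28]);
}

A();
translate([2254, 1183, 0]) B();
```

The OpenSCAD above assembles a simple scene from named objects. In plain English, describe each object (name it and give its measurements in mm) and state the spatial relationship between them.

A is the wall frame of a small rectangular building: four walls, each 2530 mm tall and 123 mm thick, enclosing a footprint 5590 mm (x) by 2740 mm (y) outside-to-outside, with no floor or roof. The front and back walls (the −y and +y sides) span the full width; the two side walls fit between them.

B is an open bookshelf. Two side panels, each 31 mm thick, 374 mm deep and 1922 mm tall, stand 1082 mm apart (outside-to-outside). Between them sit 6 shelves, each 28 mm thick and 374 mm deep, spanning the full gap between the sides. The bottom shelf rests on the floor (its underside at z = 0) and the clear gap between one shelf's top and the next shelf's underside is 321 mm.

The bookshelf sits inside the house frame, centred.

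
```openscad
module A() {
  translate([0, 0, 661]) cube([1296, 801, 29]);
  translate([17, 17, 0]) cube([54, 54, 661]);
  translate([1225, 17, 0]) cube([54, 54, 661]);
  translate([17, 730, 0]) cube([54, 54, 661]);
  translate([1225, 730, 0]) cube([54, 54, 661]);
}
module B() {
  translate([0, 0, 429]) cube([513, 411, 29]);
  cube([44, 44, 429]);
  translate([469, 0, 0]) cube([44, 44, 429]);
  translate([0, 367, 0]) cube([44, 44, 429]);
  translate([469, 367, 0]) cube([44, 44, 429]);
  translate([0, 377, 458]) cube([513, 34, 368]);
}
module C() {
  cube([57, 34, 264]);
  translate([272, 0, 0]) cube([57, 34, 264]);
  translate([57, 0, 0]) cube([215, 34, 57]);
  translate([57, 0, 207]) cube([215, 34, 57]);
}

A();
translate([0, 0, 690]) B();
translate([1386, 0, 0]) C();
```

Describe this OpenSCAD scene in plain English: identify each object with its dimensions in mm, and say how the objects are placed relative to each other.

A is a table: top 1296 mm (x) × 801 mm (y), 29 mm thick, upper face at z = 690 mm, on four 54×54 mm square legs, each inset 17 mm from the nearest pair of top edges, running from z = 0 to the bottom of the top.

B is a chair. The seat is a 513×411×29 mm slab with its top at z = 458 mm, on four 44×44 mm corner legs (flush with the seat edges, standing on z = 0). A flat backrest 34 mm thick, 368 mm tall, spans the full seat width and rises from the seat top along its +y edge, rear face flush with the rear of the seat.

C is a picture frame with a 215×150 mm rectangular opening (x by z) and a uniform 57 mm border on every side. Frame depth is 34 mm along y. It is built from two vertical stiles running the full outside height and two horizontal rails spanning the gap between the stiles.

The chair is on top of the table. The picture frame is on the floor beside the table on its +x side.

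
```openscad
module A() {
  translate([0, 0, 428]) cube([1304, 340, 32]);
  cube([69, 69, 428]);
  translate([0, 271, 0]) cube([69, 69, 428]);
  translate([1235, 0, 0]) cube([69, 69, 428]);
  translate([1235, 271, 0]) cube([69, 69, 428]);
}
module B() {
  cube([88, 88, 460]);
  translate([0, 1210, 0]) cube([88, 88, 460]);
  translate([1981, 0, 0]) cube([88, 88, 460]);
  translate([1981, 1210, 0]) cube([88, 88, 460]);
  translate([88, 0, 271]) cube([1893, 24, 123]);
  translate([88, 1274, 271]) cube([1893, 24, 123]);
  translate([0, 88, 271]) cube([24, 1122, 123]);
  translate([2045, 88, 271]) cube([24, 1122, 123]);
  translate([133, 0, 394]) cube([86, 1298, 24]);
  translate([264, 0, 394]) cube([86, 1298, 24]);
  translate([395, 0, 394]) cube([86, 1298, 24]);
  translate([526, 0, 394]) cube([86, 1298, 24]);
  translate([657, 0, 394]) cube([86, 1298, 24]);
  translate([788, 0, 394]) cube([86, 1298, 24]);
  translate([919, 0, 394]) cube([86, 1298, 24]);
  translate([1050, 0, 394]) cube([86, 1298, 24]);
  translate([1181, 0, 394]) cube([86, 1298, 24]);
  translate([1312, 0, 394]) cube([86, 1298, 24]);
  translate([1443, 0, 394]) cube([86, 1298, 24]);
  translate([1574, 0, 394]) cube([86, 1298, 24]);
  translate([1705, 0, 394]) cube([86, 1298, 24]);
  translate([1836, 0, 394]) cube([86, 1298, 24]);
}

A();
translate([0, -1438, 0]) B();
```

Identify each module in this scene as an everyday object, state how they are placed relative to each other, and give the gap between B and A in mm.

The bed frame's nearest face is 140 mm from the bench's −y face.

A is a bench. B is a bed frame. The bed frame is on the floor beside the bench on its −y side. The gap between the bed frame and the bench is 140 mm.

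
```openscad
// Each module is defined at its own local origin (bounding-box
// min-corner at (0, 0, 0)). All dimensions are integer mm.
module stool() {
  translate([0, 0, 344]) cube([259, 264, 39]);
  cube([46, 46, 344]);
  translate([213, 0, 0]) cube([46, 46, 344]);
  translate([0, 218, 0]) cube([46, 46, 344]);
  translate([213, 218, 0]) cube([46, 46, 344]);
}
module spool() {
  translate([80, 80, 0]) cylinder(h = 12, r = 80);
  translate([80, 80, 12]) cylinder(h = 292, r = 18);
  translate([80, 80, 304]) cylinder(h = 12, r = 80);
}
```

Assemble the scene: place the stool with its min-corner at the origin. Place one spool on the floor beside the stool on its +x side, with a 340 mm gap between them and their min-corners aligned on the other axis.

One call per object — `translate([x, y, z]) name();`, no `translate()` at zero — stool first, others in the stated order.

stool();
translate([599, 0, 0]) spool();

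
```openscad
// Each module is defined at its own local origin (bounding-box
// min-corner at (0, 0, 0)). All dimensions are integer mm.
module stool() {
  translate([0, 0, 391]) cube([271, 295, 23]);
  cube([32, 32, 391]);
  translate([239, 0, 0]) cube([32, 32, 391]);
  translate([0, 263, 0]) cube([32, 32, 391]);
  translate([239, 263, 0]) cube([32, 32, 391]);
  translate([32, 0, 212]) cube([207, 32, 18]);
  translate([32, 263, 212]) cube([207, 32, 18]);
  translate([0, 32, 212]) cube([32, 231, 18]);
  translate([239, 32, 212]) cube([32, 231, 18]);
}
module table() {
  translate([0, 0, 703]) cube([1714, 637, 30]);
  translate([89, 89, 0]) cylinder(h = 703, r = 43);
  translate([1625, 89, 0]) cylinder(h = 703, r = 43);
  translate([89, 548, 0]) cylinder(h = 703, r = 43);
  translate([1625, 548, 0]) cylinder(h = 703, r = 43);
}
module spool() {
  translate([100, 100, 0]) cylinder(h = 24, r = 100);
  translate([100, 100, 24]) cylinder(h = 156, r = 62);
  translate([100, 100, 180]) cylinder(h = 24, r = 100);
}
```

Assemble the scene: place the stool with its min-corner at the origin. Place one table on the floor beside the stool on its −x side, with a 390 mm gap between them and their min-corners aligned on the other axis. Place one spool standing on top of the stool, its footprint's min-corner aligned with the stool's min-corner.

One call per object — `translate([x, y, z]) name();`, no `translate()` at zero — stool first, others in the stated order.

stool();
translate([-2104, 0, 0]) table();
translate([0, 0, 414]) spool();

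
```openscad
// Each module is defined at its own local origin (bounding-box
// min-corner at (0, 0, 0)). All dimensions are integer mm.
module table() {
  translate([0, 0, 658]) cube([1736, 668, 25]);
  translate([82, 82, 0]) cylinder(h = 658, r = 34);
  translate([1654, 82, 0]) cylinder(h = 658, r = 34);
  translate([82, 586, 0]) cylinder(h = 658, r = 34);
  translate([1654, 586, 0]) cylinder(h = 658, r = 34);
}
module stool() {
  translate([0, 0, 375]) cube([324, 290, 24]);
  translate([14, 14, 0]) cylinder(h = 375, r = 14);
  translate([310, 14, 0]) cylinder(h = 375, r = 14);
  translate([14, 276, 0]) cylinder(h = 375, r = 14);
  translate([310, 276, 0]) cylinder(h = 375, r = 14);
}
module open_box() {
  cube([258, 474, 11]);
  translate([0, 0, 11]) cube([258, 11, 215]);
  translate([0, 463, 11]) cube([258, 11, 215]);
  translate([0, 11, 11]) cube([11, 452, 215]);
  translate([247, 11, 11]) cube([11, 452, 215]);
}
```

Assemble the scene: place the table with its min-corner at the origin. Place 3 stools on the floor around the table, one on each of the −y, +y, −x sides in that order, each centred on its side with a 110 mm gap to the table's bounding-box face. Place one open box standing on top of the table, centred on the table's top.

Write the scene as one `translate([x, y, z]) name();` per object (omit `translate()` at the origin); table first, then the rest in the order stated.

table();
translate([706, -400, 0]) stool();
translate([706, 778, 0]) stool();
translate([-434, 189, 0]) stool();
translate([739, 97, 683]) open_box();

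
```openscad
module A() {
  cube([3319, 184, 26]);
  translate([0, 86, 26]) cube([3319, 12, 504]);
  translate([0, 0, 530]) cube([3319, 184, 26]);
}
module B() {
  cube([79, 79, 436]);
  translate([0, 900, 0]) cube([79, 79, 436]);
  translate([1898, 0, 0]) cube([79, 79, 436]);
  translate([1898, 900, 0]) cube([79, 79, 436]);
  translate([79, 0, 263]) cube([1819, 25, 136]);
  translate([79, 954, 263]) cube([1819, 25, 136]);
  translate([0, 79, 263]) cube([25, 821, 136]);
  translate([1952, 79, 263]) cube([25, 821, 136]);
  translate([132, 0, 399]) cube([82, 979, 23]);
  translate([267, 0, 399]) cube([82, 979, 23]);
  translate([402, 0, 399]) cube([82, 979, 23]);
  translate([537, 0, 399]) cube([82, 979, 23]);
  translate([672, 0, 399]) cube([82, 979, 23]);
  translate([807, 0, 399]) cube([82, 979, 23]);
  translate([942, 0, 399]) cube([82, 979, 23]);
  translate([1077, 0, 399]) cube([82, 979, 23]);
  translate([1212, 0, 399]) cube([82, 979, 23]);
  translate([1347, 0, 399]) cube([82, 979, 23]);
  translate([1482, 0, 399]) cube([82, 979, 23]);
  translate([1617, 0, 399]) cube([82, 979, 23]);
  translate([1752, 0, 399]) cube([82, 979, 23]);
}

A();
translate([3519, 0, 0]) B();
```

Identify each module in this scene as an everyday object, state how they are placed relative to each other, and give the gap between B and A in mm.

A is an I-beam. B is a bed frame. The bed frame is on the floor beside the I-beam on its +x side. The gap between the bed frame and the I-beam is 200 mm.

The bed frame's nearest face is 200 mm from the I-beam's +x face.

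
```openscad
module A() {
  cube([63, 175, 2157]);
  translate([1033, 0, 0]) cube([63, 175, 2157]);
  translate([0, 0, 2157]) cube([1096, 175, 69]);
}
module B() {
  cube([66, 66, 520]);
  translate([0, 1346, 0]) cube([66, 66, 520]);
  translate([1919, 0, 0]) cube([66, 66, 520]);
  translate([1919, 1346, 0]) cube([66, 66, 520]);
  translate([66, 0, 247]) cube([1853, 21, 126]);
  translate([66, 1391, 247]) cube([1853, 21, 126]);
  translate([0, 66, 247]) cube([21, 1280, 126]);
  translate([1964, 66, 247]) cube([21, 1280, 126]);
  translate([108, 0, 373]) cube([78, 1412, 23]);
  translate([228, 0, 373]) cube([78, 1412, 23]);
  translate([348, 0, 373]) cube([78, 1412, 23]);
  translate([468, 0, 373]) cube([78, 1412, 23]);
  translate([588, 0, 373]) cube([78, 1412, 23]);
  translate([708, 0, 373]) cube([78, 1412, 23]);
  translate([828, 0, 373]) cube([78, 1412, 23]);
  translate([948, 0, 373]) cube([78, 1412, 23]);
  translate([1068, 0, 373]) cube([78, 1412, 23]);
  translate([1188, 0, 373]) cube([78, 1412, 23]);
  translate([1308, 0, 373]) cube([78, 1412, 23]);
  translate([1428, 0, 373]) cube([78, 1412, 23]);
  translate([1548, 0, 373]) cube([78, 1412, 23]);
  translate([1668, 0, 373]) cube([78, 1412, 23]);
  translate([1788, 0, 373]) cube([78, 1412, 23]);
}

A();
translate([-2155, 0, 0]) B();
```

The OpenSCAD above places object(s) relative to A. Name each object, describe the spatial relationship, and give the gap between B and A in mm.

The bed frame's nearest face is 170 mm from the door frame's −x face.

A is a door frame. B is a bed frame. The bed frame is on the floor beside the door frame on its −x side. The gap between the bed frame and the door frame is 170 mm.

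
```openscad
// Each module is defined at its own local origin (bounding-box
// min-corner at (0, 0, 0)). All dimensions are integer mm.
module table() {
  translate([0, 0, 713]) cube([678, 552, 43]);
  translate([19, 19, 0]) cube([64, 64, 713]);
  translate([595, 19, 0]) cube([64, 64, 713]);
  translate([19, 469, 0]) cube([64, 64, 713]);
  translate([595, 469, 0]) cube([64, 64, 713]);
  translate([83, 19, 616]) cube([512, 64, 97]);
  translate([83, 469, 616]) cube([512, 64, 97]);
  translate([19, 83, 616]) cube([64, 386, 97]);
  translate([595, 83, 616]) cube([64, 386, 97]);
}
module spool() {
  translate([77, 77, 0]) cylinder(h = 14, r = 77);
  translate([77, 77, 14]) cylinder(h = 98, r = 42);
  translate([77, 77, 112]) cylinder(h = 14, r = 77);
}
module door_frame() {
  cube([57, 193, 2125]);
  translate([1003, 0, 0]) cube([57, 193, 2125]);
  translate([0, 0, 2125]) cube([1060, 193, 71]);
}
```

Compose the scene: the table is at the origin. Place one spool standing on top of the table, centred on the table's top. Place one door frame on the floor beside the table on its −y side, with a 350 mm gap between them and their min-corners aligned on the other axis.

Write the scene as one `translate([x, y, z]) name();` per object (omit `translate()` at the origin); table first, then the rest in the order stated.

table();
translate([262, 199, 756]) spool();
translate([0, -543, 0]) door_frame();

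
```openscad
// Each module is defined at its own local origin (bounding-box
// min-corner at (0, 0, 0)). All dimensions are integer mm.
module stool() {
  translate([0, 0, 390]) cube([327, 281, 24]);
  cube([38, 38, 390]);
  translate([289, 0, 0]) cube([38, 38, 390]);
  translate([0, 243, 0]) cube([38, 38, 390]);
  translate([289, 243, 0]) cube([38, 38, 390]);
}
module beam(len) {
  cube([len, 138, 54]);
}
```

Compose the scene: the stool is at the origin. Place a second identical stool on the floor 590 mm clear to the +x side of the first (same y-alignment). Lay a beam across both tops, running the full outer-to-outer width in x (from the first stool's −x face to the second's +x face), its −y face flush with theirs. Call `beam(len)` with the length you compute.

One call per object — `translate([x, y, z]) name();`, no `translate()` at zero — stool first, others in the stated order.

stool();
translate([917, 0, 0]) stool();
translate([0, 0, 414]) beam(1244);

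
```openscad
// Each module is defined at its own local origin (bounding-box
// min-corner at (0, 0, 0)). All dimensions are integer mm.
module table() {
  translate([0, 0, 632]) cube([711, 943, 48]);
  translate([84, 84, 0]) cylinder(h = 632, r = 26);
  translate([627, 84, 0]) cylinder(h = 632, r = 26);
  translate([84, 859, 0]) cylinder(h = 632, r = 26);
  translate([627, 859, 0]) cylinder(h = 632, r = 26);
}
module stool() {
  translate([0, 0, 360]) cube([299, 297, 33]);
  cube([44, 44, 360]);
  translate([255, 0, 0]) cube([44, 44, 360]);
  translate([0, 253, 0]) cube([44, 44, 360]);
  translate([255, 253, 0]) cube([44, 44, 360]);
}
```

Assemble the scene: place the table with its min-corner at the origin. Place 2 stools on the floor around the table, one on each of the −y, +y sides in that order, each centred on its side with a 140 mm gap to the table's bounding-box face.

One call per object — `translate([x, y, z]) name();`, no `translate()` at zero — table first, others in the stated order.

table();
translate([206, -437, 0]) stool();
translate([206, 1083, 0]) stool();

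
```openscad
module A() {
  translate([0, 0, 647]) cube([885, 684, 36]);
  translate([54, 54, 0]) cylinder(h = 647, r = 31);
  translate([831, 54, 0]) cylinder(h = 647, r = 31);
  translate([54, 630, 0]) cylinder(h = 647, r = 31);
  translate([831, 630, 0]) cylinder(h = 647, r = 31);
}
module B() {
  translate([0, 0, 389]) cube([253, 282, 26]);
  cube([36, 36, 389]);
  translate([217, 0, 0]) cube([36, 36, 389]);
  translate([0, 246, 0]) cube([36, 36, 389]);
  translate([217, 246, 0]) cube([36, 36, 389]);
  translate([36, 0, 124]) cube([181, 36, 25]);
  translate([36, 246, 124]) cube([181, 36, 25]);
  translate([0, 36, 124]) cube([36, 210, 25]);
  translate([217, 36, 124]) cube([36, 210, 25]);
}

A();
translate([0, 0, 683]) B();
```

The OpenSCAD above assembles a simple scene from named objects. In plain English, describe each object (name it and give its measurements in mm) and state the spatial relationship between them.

A is a rectangular dining table. The top is 885×684×36 mm with its upper surface at z = 683 mm. It stands on four round legs of 62 mm diameter, each leg's bounding box inset 23 mm from the nearest pair of top edges, running from the floor to the underside of the top.

B is a simple wooden stool: a rectangular seat 253 mm (x) by 282 mm (y), 26 mm thick, top face at z = 415 mm, on four square legs, each 36×36 mm in cross-section. The legs rest on z = 0, each flush with a corner of the seat. Four stretchers, 36 mm wide and 25 mm tall, connect adjacent legs with their undersides at z = 124 mm, each running between the inner faces of the legs it joins and aligned with the legs' outer faces on the other axis.

The stool is on top of the table.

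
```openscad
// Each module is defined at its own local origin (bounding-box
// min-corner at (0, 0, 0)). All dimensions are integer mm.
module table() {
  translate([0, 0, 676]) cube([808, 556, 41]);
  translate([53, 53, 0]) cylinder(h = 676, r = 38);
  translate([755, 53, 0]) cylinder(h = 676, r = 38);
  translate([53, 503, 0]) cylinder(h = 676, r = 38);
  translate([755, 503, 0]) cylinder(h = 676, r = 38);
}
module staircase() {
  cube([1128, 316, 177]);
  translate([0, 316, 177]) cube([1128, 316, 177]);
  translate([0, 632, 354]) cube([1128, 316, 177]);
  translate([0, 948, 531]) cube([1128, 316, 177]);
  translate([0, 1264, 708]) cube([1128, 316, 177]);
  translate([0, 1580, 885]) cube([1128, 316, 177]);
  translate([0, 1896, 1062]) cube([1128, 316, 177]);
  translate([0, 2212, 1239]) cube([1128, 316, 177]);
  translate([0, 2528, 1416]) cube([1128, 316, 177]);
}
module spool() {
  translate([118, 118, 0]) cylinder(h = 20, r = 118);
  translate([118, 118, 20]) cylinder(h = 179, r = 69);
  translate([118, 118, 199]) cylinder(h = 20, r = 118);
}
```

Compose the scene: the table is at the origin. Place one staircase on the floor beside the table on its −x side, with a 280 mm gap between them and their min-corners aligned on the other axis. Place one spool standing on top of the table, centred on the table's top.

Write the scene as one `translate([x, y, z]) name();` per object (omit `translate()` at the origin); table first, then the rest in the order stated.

table();
translate([-1408, 0, 0]) staircase();
translate([286, 160, 717]) spool();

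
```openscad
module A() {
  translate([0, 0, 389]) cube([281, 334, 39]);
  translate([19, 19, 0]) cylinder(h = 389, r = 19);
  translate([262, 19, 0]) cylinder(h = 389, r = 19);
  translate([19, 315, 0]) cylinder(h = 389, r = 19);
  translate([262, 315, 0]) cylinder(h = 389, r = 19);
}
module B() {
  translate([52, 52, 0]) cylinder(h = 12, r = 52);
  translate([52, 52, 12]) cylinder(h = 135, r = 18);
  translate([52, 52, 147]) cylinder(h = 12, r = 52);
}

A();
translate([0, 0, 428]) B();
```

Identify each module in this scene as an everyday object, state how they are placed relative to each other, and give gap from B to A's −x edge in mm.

A is a stool. B is a spool. The spool is on top of the stool. The gap from the spool to the stool's −x edge is 0 mm.

The spool's min-x is at 0; the stool's min-x is 0; gap = 0 mm.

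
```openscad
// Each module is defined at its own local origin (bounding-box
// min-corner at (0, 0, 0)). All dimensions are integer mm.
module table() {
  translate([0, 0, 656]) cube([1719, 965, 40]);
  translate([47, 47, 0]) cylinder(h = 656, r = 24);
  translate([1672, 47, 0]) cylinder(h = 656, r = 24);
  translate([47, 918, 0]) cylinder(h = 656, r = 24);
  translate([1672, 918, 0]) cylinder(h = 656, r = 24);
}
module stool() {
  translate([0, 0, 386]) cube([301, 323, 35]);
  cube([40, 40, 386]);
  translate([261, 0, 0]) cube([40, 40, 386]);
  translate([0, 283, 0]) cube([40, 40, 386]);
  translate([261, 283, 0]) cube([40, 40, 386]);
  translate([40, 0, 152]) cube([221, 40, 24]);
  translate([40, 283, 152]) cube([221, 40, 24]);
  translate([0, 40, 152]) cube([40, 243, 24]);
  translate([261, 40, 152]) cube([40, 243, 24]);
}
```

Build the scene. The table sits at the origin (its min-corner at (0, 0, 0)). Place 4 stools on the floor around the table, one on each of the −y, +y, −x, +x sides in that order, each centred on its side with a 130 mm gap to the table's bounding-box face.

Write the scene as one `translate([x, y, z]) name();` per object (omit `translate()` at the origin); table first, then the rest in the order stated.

table();
translate([709, -453, 0]) stool();
translate([709, 1095, 0]) stool();
translate([-431, 321, 0]) stool();
translate([1849, 321, 0]) stool();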